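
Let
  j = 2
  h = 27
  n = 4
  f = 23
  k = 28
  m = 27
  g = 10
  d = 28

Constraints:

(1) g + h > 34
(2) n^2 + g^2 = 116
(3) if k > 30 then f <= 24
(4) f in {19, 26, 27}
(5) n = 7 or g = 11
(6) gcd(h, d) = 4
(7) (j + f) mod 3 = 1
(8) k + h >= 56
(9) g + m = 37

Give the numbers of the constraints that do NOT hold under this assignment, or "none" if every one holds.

Constraints 4, 5, 6, and 8 are violated.

(1) g + h = 10 + 27 = 37; 37 > 34  holds
(2) n^2 + g^2 = 4^2 + 10^2 = 16 + 100 = 116  holds
(3) k = 28, not > 30; antecedent false, conditional vacuously true  holds
(4) f = 23 is not in {19, 26, 27}  fails
(5) n = 4 ≠ 7 and g = 10 ≠ 11; both disjuncts false  fails
(6) gcd(27, 28) = 1, not 4  fails
(7) j + f = 25; 25 mod 3 = 1  holds
(8) k + h = 28 + 27 = 55; 55 < 56, bound 56 not met  fails
(9) g + m = 10 + 27 = 37  holds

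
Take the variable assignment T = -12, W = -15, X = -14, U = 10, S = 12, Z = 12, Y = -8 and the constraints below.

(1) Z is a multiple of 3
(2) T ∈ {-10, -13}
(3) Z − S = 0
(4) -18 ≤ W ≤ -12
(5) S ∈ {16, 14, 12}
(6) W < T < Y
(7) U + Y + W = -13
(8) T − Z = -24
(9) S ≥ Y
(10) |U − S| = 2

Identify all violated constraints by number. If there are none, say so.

(1) 12 / 3 = 4, so 3 divides 12  holds
(2) T = -12 is not in {-10, -13}  fails
(3) Z − S = 12 − 12 = 0  holds
(4) W = -15 lies in [-18, -12]  holds
(5) S = 12 is in {16, 14, 12}  holds
(6) values -15 < -12 < -8  holds
(7) U + Y + W = 10 + (-8) + (-15) = -13  holds
(8) T − Z = -12 − 12 = -24  holds
(9) S = 12, Y = -8; 12 ≥ -8  holds
(10) |10 − 12| = 2  holds

Constraint 2 does not hold.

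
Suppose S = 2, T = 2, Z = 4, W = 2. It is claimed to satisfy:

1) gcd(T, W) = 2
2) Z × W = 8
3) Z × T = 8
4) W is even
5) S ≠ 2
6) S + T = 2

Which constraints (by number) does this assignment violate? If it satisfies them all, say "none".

1) gcd(2, 2) = 2  true
2) Z × W = 4 × 2 = 8  true
3) Z × T = 4 × 2 = 8  true
4) W = 2 is even  true
5) S = 2, but 2 is required to differ  false
6) S + T = 2 + 2 = 4, not 2  false

Constraints 5 and 6 are violated.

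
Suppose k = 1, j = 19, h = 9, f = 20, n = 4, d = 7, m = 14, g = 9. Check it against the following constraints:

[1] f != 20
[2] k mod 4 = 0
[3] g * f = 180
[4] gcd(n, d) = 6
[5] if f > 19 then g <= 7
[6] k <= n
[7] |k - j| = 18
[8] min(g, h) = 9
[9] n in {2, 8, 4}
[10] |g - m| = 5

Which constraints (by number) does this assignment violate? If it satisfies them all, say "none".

[1] f = 20, but 20 is required to differ — does not hold.
[2] 1 mod 4 = 1, not 0 — does not hold.
[3] g * f = 9 * 20 = 180 — holds.
[4] gcd(4, 7) = 1, not 6 — does not hold.
[5] f = 20 > 19, so we need g ≤ 7; but g = 9 > 7 — does not hold.
[6] k = 1, n = 4; 1 ≤ 4 — holds.
[7] |1 - 19| = 18 — holds.
[8] min(9, 9) = 9 — holds.
[9] n = 4 is in {2, 8, 4} — holds.
[10] |9 - 14| = 5 — holds.

No — constraints 1, 2, 4, 5 are not satisfied.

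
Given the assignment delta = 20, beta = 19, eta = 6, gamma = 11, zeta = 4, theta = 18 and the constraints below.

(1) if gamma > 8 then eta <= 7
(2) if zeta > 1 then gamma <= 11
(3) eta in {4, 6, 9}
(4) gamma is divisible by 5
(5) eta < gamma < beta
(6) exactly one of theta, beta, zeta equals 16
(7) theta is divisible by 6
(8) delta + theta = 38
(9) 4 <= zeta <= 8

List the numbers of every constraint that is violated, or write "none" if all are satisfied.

Violated: 4, 6.

(1) gamma = 11 > 8, so we need eta ≤ 7; eta = 6 ≤ 7 — holds.
(2) zeta = 4 > 1, so we need gamma ≤ 11; gamma = 11 ≤ 11 — holds.
(3) eta = 6 is in {4, 6, 9} — holds.
(4) 11 = 5*2 + 1, so 5 does not divide 11 — does not hold.
(5) values 6 < 11 < 19 — holds.
(6) theta=18, beta=19, zeta=4; 0 of them equal 16, not exactly one — does not hold.
(7) 18 / 6 = 3, so 6 divides 18 — holds.
(8) delta + theta = 20 + 18 = 38 — holds.
(9) zeta = 4 lies in [4, 8] — holds.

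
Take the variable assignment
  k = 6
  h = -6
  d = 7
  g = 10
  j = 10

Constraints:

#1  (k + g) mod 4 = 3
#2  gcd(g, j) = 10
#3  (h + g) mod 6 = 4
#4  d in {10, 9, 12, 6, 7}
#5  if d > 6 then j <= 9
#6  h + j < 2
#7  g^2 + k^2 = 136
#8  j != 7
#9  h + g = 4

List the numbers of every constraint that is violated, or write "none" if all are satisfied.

#1 k + g = 16; 16 mod 4 = 0, not 3 — violated.
#2 gcd(10, 10) = 10 — OK.
#3 h + g = 4; 4 mod 6 = 4 — OK.
#4 d = 7 is in {10, 9, 12, 6, 7} — OK.
#5 d = 7 > 6, so we need j ≤ 9; but j = 10 > 9 — violated.
#6 h + j = -6 + 10 = 4; 4 ≥ 2, bound 2 not met — violated.
#7 g^2 + k^2 = 10^2 + 6^2 = 100 + 36 = 136 — OK.
#8 j = 10, and 10 ≠ 7 — OK.
#9 h + g = -6 + 10 = 4 — OK.

Constraints 1, 5, 6 are violated.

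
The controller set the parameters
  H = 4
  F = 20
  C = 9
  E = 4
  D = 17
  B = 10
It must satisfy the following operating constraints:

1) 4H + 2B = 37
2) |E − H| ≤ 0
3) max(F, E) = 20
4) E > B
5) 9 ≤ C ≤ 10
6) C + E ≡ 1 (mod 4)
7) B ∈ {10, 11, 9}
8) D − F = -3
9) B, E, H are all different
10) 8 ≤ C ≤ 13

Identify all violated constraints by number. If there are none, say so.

1) 4H + 2B = 4(4) + 2(10) = 36, not 37  fails
2) |4 − 4| = 0; 0 ≤ 0  holds
3) max(20, 4) = 20  holds
4) E = 4, B = 10; 4 ≤ 10 (want >)  fails
5) C = 9 lies in [9, 10]  holds
6) C + E = 13; 13 mod 4 = 1  holds
7) B = 10 is in {10, 11, 9}  holds
8) D − F = 17 − 20 = -3  holds
9) E = H = 4, not all different  fails
10) C = 9 lies in [8, 13]  holds

The assignment fails constraints 1, 4, 9.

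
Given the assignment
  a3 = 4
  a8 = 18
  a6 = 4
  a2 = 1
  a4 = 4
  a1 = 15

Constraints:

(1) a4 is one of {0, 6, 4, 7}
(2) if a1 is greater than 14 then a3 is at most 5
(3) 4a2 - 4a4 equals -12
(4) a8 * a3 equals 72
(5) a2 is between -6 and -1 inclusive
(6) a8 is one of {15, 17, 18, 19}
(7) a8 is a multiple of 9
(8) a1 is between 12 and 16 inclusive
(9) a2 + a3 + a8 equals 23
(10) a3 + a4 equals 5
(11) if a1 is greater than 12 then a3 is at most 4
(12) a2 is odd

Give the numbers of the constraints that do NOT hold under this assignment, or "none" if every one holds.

The assignment fails constraints 5, 10.

(1) a4 = 4 is in {0, 6, 4, 7}  ✓
(2) a1 = 15 > 14, so we need a3 ≤ 5; a3 = 4 ≤ 5  ✓
(3) 4a2 - 4a4 = 4(1) - 4(4) = -12  ✓
(4) a8 * a3 = 18 * 4 = 72  ✓
(5) a2 = 1 is outside [-6, -1]  ✗
(6) a8 = 18 is in {15, 17, 18, 19}  ✓
(7) 18 / 9 = 2, so 9 divides 18  ✓
(8) a1 = 15 lies in [12, 16]  ✓
(9) a2 + a3 + a8 = 1 + 4 + 18 = 23  ✓
(10) a3 + a4 = 4 + 4 = 8, not 5  ✗
(11) a1 = 15 > 12, so we need a3 ≤ 4; a3 = 4 ≤ 4  ✓
(12) a2 = 1 is odd  ✓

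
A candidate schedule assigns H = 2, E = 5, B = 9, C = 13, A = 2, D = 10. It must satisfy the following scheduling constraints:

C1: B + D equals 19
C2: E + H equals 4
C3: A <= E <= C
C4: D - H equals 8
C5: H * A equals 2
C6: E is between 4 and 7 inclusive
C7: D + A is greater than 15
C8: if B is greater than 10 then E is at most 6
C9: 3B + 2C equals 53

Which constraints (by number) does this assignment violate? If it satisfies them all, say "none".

No — constraints 2, 5, and 7 are not satisfied.

C1: B + D = 9 + 10 = 19 — holds.
C2: E + H = 5 + 2 = 7, not 4 — fails.
C3: values 2 <= 5 <= 13 — holds.
C4: D - H = 10 - 2 = 8 — holds.
C5: H * A = 2 * 2 = 4, not 2 — fails.
C6: E = 5 lies in [4, 7] — holds.
C7: D + A = 10 + 2 = 12; 12 ≤ 15, bound 15 not met — fails.
C8: B = 9, not > 10; antecedent false, conditional vacuously true — holds.
C9: 3B + 2C = 3(9) + 2(13) = 53 — holds.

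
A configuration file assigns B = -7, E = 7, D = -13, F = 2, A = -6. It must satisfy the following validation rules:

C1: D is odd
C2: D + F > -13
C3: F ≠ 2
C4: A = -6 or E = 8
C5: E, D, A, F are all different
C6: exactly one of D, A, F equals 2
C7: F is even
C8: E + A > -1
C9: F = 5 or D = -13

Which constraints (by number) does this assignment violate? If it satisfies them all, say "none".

C1: D = -13 is odd  ✓
C2: D + F = -13 + 2 = -11; -11 > -13  ✓
C3: F = 2, but 2 is required to differ  ✗
C4: A = -6 = -6 (first disjunct)  ✓
C5: values 7, -13, -6, 2 are pairwise distinct  ✓
C6: D=-13, A=-6, F=2; 1 of them equals 2  ✓
C7: F = 2 is even  ✓
C8: E + A = 7 + (-6) = 1; 1 > -1  ✓
C9: F = 2 ≠ 5, but D = -13 = -13 (second disjunct)  ✓

The assignment fails constraint 3.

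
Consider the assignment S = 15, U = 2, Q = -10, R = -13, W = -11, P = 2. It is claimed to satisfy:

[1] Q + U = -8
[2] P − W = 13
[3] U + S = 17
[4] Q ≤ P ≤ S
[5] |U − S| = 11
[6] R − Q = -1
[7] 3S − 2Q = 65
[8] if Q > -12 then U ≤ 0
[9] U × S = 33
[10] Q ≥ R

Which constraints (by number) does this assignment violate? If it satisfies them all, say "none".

[1] Q + U = -10 + 2 = -8  holds
[2] P − W = 2 − (-11) = 13  holds
[3] U + S = 2 + 15 = 17  holds
[4] values -10 ≤ 2 ≤ 15  holds
[5] |2 − 15| = 13, not 11  fails
[6] R − Q = -13 − (-10) = -3, not -1  fails
[7] 3S − 2Q = 3(15) − 2(-10) = 65  holds
[8] Q = -10 > -12, so we need U ≤ 0; but U = 2 > 0  fails
[9] U × S = 2 × 15 = 30, not 33  fails
[10] Q = -10, R = -13; -10 ≥ -13  holds

Constraints 5, 6, 8, and 9 do not hold.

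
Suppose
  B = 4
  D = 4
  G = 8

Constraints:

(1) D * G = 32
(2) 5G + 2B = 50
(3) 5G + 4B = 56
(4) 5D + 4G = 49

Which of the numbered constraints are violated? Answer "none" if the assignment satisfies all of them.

Constraints 2, 4 are violated.

(1) D * G = 4 * 8 = 32 — satisfied.
(2) 5G + 2B = 5(8) + 2(4) = 48, not 50 — violated.
(3) 5G + 4B = 5(8) + 4(4) = 56 — satisfied.
(4) 5D + 4G = 5(4) + 4(8) = 52, not 49 — violated.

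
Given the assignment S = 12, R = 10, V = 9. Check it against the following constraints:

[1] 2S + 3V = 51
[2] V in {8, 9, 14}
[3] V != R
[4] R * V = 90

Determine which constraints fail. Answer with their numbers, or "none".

None — every constraint holds.

[1] 2S + 3V = 2(12) + 3(9) = 51 — holds.
[2] V = 9 is in {8, 9, 14} — holds.
[3] V = 9, R = 10; distinct — holds.
[4] R * V = 10 * 9 = 90 — holds.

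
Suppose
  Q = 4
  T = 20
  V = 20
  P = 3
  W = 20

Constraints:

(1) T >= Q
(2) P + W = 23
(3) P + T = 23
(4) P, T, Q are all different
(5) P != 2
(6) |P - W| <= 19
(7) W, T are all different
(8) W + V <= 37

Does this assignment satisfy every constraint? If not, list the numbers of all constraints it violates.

The assignment fails constraints 7 and 8.

(1) T = 20, Q = 4; 20 ≥ 4 — satisfied.
(2) P + W = 3 + 20 = 23 — satisfied.
(3) P + T = 3 + 20 = 23 — satisfied.
(4) values 3, 20, 4 are pairwise distinct — satisfied.
(5) P = 3, and 3 ≠ 2 — satisfied.
(6) |3 - 20| = 17; 17 ≤ 19 — satisfied.
(7) W = T = 20, not all different — violated.
(8) W + V = 20 + 20 = 40; 40 > 37, bound 37 not met — violated.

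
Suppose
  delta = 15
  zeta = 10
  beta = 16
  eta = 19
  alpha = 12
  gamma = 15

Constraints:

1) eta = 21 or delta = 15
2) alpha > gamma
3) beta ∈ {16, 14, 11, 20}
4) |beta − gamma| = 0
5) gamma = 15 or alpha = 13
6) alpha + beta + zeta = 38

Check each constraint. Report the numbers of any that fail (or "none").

Violated: 2, 4.

1) eta = 19 ≠ 21, but delta = 15 = 15 (second disjunct)  ✓
2) alpha = 12, gamma = 15; 12 ≤ 15 (want >)  ✗
3) beta = 16 is in {16, 14, 11, 20}  ✓
4) |16 − 15| = 1, not 0  ✗
5) gamma = 15 = 15 (first disjunct)  ✓
6) alpha + beta + zeta = 12 + 16 + 10 = 38  ✓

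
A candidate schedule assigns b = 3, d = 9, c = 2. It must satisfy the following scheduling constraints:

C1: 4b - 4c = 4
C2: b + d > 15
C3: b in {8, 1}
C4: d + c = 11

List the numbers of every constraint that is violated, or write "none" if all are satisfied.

C1: 4b - 4c = 4(3) - 4(2) = 4 — holds.
C2: b + d = 3 + 9 = 12; 12 ≤ 15, bound 15 not met — fails.
C3: b = 3 is not in {8, 1} — fails.
C4: d + c = 9 + 2 = 11 — holds.

The assignment fails constraints 2, 3.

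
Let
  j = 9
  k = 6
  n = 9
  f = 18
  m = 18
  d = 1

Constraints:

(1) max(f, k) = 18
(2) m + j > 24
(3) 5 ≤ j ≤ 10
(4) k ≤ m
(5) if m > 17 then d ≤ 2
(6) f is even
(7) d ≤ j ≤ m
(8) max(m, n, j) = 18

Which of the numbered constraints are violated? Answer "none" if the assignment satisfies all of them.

(1) max(18, 6) = 18 — holds.
(2) m + j = 18 + 9 = 27; 27 > 24 — holds.
(3) j = 9 lies in [5, 10] — holds.
(4) k = 6, m = 18; 6 ≤ 18 — holds.
(5) m = 18 > 17, so we need d ≤ 2; d = 1 ≤ 2 — holds.
(6) f = 18 is even — holds.
(7) values 1 ≤ 9 ≤ 18 — holds.
(8) max(18, 9, 9) = 18 — holds.

No violations.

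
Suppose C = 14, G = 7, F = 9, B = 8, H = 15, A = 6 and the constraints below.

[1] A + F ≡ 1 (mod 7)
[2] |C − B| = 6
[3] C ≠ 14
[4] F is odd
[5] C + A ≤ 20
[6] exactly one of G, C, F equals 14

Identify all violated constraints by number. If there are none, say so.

Violated: 3.

[1] A + F = 15; 15 mod 7 = 1  yes
[2] |14 − 8| = 6  yes
[3] C = 14, but 14 is required to differ  no
[4] F = 9 is odd  yes
[5] C + A = 14 + 6 = 20; 20 ≤ 20  yes
[6] G=7, C=14, F=9; 1 of them equals 14  yes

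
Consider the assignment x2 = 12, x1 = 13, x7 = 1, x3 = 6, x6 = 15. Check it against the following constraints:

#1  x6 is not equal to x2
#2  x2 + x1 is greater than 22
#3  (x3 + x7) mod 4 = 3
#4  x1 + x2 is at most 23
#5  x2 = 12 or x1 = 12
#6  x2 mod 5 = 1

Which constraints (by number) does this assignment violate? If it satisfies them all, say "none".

#1 x6 = 15, x2 = 12; distinct  ✔
#2 x2 + x1 = 12 + 13 = 25; 25 > 22  ✔
#3 x3 + x7 = 7; 7 mod 4 = 3  ✔
#4 x1 + x2 = 13 + 12 = 25; 25 > 23, bound 23 not met  ✘
#5 x2 = 12 = 12 (first disjunct)  ✔
#6 12 mod 5 = 2, not 1  ✘

Constraints 4 and 6 are violated.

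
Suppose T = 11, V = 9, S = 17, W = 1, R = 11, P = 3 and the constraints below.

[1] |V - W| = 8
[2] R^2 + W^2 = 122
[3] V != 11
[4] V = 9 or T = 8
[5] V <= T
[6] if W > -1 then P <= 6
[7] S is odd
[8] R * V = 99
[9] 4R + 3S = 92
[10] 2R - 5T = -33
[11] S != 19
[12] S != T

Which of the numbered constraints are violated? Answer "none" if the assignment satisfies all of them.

No — constraint 9 is not satisfied.

[1] |9 - 1| = 8  ✓
[2] R^2 + W^2 = 11^2 + 1^2 = 121 + 1 = 122  ✓
[3] V = 9, and 9 ≠ 11  ✓
[4] V = 9 = 9 (first disjunct)  ✓
[5] V = 9, T = 11; 9 ≤ 11  ✓
[6] W = 1 > -1, so we need P ≤ 6; P = 3 ≤ 6  ✓
[7] S = 17 is odd  ✓
[8] R * V = 11 * 9 = 99  ✓
[9] 4R + 3S = 4(11) + 3(17) = 95, not 92  ✗
[10] 2R - 5T = 2(11) - 5(11) = -33  ✓
[11] S = 17, and 17 ≠ 19  ✓
[12] S = 17, T = 11; distinct  ✓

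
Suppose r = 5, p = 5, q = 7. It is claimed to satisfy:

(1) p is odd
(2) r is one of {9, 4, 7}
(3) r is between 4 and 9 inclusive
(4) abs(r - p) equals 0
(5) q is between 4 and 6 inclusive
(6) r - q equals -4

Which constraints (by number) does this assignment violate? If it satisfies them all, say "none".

(1) p = 5 is odd — OK.
(2) r = 5 is not in {9, 4, 7} — violated.
(3) r = 5 lies in [4, 9] — OK.
(4) abs(5 - 5) = 0 — OK.
(5) q = 7 is outside [4, 6] — violated.
(6) r - q = 5 - 7 = -2, not -4 — violated.

Constraints 2, 5, 6 are violated.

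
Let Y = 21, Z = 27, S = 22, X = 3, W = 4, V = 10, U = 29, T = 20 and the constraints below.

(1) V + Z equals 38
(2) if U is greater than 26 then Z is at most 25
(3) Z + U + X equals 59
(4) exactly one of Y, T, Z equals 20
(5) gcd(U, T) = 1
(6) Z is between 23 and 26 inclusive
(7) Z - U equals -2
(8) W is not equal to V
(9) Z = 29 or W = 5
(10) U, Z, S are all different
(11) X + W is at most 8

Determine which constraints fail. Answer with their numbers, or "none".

(1) V + Z = 10 + 27 = 37, not 38 — fails.
(2) U = 29 > 26, so we need Z ≤ 25; but Z = 27 > 25 — fails.
(3) Z + U + X = 27 + 29 + 3 = 59 — holds.
(4) Y=21, T=20, Z=27; 1 of them equals 20 — holds.
(5) gcd(29, 20) = 1 — holds.
(6) Z = 27 is outside [23, 26] — fails.
(7) Z - U = 27 - 29 = -2 — holds.
(8) W = 4, V = 10; distinct — holds.
(9) Z = 27 ≠ 29 and W = 4 ≠ 5; both disjuncts false — fails.
(10) values 29, 27, 22 are pairwise distinct — holds.
(11) X + W = 3 + 4 = 7; 7 ≤ 8 — holds.

Violated: 1, 2, 6, and 9.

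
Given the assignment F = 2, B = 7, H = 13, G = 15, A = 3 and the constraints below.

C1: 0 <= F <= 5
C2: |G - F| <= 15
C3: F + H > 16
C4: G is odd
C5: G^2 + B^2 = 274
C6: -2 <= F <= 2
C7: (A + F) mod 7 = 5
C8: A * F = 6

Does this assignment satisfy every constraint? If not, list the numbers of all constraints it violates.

C1: F = 2 lies in [0, 5] — OK.
C2: |15 - 2| = 13; 13 ≤ 15 — OK.
C3: F + H = 2 + 13 = 15; 15 ≤ 16, bound 16 not met — violated.
C4: G = 15 is odd — OK.
C5: G^2 + B^2 = 15^2 + 7^2 = 225 + 49 = 274 — OK.
C6: F = 2 lies in [-2, 2] — OK.
C7: A + F = 5; 5 mod 7 = 5 — OK.
C8: A * F = 3 * 2 = 6 — OK.

The assignment fails constraint 3.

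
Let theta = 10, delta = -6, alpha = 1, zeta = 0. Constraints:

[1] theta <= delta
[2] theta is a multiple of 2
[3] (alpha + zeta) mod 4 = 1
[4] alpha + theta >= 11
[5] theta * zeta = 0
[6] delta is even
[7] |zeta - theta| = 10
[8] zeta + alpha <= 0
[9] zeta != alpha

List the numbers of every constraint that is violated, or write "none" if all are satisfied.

The assignment fails constraints 1 and 8.

[1] theta = 10, delta = -6; 10 > -6 (want ≤)  FAIL
[2] 10 / 2 = 5, so 2 divides 10  OK
[3] alpha + zeta = 1; 1 mod 4 = 1  OK
[4] alpha + theta = 1 + 10 = 11; 11 ≥ 11  OK
[5] theta * zeta = 10 * 0 = 0  OK
[6] delta = -6 is even  OK
[7] |0 - 10| = 10  OK
[8] zeta + alpha = 0 + 1 = 1; 1 > 0, bound 0 not met  FAIL
[9] zeta = 0, alpha = 1; distinct  OK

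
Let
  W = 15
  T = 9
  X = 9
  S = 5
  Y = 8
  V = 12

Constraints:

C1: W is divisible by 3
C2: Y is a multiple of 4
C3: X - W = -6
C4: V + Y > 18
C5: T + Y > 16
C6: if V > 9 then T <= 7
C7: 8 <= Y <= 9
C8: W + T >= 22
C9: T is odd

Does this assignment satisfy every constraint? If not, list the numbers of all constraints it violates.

C1: 15 / 3 = 5, so 3 divides 15 — holds.
C2: 8 / 4 = 2, so 4 divides 8 — holds.
C3: X - W = 9 - 15 = -6 — holds.
C4: V + Y = 12 + 8 = 20; 20 > 18 — holds.
C5: T + Y = 9 + 8 = 17; 17 > 16 — holds.
C6: V = 12 > 9, so we need T ≤ 7; but T = 9 > 7 — does not hold.
C7: Y = 8 lies in [8, 9] — holds.
C8: W + T = 15 + 9 = 24; 24 ≥ 22 — holds.
C9: T = 9 is odd — holds.

The assignment fails constraint 6.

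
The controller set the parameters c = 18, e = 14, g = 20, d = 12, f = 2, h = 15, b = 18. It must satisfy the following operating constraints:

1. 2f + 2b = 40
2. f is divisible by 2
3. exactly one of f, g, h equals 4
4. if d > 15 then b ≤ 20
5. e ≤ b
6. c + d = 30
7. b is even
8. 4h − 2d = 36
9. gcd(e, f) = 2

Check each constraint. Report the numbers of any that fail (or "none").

1. 2f + 2b = 2(2) + 2(18) = 40 — holds.
2. 2 / 2 = 1, so 2 divides 2 — holds.
3. f=2, g=20, h=15; 0 of them equal 4, not exactly one — fails.
4. d = 12, not > 15; antecedent false, conditional vacuously true — holds.
5. e = 14, b = 18; 14 ≤ 18 — holds.
6. c + d = 18 + 12 = 30 — holds.
7. b = 18 is even — holds.
8. 4h − 2d = 4(15) − 2(12) = 36 — holds.
9. gcd(14, 2) = 2 — holds.

Constraint 3 does not hold.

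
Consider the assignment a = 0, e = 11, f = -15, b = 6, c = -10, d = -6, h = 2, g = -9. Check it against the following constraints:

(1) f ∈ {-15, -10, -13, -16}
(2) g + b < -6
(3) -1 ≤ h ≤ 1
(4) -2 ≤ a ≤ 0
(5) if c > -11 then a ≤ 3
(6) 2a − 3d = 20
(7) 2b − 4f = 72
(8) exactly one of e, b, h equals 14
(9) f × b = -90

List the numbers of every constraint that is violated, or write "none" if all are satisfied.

(1) f = -15 is in {-15, -10, -13, -16}  ✔
(2) g + b = -9 + 6 = -3; -3 ≥ -6, bound -6 not met  ✘
(3) h = 2 is outside [-1, 1]  ✘
(4) a = 0 lies in [-2, 0]  ✔
(5) c = -10 > -11, so we need a ≤ 3; a = 0 ≤ 3  ✔
(6) 2a − 3d = 2(0) − 3(-6) = 18, not 20  ✘
(7) 2b − 4f = 2(6) − 4(-15) = 72  ✔
(8) e=11, b=6, h=2; 0 of them equal 14, not exactly one  ✘
(9) f × b = -15 × 6 = -90  ✔

No — constraints 2, 3, 6, 8 are not satisfied.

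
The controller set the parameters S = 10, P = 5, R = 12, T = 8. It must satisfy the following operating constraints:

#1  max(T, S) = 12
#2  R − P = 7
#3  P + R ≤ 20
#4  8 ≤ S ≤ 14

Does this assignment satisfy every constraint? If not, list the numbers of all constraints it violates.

Constraint 1 is violated.

#1 max(8, 10) = 10, not 12 — fails.
#2 R − P = 12 − 5 = 7 — holds.
#3 P + R = 5 + 12 = 17; 17 ≤ 20 — holds.
#4 S = 10 lies in [8, 14] — holds.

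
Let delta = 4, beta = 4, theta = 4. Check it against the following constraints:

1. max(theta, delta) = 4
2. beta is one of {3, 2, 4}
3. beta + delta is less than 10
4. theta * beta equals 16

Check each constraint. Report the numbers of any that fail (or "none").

All constraints are satisfied.

1. max(4, 4) = 4  true
2. beta = 4 is in {3, 2, 4}  true
3. beta + delta = 4 + 4 = 8; 8 < 10  true
4. theta * beta = 4 * 4 = 16  true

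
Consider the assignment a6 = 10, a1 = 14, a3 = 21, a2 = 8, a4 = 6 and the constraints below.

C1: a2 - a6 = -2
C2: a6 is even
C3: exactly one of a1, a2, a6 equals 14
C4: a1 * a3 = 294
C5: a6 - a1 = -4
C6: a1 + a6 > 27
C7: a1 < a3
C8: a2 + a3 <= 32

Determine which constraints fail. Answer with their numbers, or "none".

C1: a2 - a6 = 8 - 10 = -2 — holds.
C2: a6 = 10 is even — holds.
C3: a1=14, a2=8, a6=10; 1 of them equals 14 — holds.
C4: a1 * a3 = 14 * 21 = 294 — holds.
C5: a6 - a1 = 10 - 14 = -4 — holds.
C6: a1 + a6 = 14 + 10 = 24; 24 ≤ 27, bound 27 not met — fails.
C7: a1 = 14, a3 = 21; 14 < 21 — holds.
C8: a2 + a3 = 8 + 21 = 29; 29 ≤ 32 — holds.

No — constraint 6 is not satisfied.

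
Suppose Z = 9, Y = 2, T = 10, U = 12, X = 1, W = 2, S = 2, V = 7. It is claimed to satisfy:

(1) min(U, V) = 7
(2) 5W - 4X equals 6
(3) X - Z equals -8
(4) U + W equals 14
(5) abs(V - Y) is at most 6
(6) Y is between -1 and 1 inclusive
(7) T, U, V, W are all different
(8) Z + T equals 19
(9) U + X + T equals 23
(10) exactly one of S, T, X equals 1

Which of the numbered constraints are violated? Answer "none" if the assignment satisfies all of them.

Violated: 6.

(1) min(12, 7) = 7  ✓
(2) 5W - 4X = 5(2) - 4(1) = 6  ✓
(3) X - Z = 1 - 9 = -8  ✓
(4) U + W = 12 + 2 = 14  ✓
(5) abs(7 - 2) = 5; 5 ≤ 6  ✓
(6) Y = 2 is outside [-1, 1]  ✗
(7) values 10, 12, 7, 2 are pairwise distinct  ✓
(8) Z + T = 9 + 10 = 19  ✓
(9) U + X + T = 12 + 1 + 10 = 23  ✓
(10) S=2, T=10, X=1; 1 of them equals 1  ✓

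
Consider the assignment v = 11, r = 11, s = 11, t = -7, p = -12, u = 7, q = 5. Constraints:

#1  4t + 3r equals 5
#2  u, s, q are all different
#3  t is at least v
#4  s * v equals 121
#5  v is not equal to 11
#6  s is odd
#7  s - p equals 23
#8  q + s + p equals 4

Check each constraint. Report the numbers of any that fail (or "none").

#1 4t + 3r = 4(-7) + 3(11) = 5 — satisfied.
#2 values 7, 11, 5 are pairwise distinct — satisfied.
#3 t = -7, v = 11; -7 < 11 (want ≥) — violated.
#4 s * v = 11 * 11 = 121 — satisfied.
#5 v = 11, but 11 is required to differ — violated.
#6 s = 11 is odd — satisfied.
#7 s - p = 11 - (-12) = 23 — satisfied.
#8 q + s + p = 5 + 11 + (-12) = 4 — satisfied.

Constraints 3 and 5 do not hold.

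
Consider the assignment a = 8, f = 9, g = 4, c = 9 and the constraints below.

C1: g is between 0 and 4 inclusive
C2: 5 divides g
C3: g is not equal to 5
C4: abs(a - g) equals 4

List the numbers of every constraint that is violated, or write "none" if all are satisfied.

C1: g = 4 lies in [0, 4]  holds
C2: 4 = 5*0 + 4, so 5 does not divide 4  fails
C3: g = 4, and 4 ≠ 5  holds
C4: abs(8 - 4) = 4  holds

Constraint 2 does not hold.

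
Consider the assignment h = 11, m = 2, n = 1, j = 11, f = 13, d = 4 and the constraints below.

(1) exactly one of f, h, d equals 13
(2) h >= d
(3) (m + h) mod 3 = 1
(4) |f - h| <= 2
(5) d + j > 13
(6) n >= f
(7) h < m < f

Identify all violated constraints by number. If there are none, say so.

(1) f=13, h=11, d=4; 1 of them equals 13  true
(2) h = 11, d = 4; 11 ≥ 4  true
(3) m + h = 13; 13 mod 3 = 1  true
(4) |13 - 11| = 2; 2 ≤ 2  true
(5) d + j = 4 + 11 = 15; 15 > 13  true
(6) n = 1, f = 13; 1 < 13 (want ≥)  false
(7) values 11, 2, 13; h = 11 is not < m = 2  false

Violated: 6, 7.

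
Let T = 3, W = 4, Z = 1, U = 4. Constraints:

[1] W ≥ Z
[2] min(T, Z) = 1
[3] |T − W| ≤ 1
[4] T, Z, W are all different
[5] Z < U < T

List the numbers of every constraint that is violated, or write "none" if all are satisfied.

[1] W = 4, Z = 1; 4 ≥ 1 — holds.
[2] min(3, 1) = 1 — holds.
[3] |3 − 4| = 1; 1 ≤ 1 — holds.
[4] values 3, 1, 4 are pairwise distinct — holds.
[5] values 1, 4, 3; U = 4 is not < T = 3 — does not hold.

Constraint 5 is violated.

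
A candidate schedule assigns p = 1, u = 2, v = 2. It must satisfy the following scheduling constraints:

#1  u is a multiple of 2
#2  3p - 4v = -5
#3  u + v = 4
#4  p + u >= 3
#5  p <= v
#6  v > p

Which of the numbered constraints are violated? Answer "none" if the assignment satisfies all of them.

Yes — all constraints hold.

#1 2 / 2 = 1, so 2 divides 2 — satisfied.
#2 3p - 4v = 3(1) - 4(2) = -5 — satisfied.
#3 u + v = 2 + 2 = 4 — satisfied.
#4 p + u = 1 + 2 = 3; 3 ≥ 3 — satisfied.
#5 p = 1, v = 2; 1 ≤ 2 — satisfied.
#6 v = 2, p = 1; 2 > 1 — satisfied.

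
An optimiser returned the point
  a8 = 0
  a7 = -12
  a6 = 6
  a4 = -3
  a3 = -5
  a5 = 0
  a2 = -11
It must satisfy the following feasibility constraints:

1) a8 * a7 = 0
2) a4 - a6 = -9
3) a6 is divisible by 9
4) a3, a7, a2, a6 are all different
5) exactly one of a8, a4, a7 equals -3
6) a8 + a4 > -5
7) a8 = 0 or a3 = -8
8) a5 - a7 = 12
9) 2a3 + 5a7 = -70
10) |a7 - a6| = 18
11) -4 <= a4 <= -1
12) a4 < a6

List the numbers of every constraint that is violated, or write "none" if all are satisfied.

1) a8 * a7 = 0 * (-12) = 0  OK
2) a4 - a6 = -3 - 6 = -9  OK
3) 6 = 9*0 + 6, so 9 does not divide 6  FAIL
4) values -5, -12, -11, 6 are pairwise distinct  OK
5) a8=0, a4=-3, a7=-12; 1 of them equals -3  OK
6) a8 + a4 = 0 + (-3) = -3; -3 > -5  OK
7) a8 = 0 = 0 (first disjunct)  OK
8) a5 - a7 = 0 - (-12) = 12  OK
9) 2a3 + 5a7 = 2(-5) + 5(-12) = -70  OK
10) |-12 - 6| = 18  OK
11) a4 = -3 lies in [-4, -1]  OK
12) a4 = -3, a6 = 6; -3 < 6  OK

Constraint 3 does not hold.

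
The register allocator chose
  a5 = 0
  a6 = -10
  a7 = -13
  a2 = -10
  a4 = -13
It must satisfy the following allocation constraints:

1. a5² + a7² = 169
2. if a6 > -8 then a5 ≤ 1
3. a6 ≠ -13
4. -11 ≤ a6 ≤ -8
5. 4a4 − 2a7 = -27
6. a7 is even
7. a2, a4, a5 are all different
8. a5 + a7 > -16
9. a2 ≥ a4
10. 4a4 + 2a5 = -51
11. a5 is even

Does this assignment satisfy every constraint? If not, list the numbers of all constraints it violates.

No — constraints 5, 6, and 10 are not satisfied.

1. a5² + a7² = 0² + (-13)² = 0 + 169 = 169  ✔
2. a6 = -10, not > -8; antecedent false, conditional vacuously true  ✔
3. a6 = -10, and -10 ≠ -13  ✔
4. a6 = -10 lies in [-11, -8]  ✔
5. 4a4 − 2a7 = 4(-13) − 2(-13) = -26, not -27  ✘
6. a7 = -13 is odd  ✘
7. values -10, -13, 0 are pairwise distinct  ✔
8. a5 + a7 = 0 + (-13) = -13; -13 > -16  ✔
9. a2 = -10, a4 = -13; -10 ≥ -13  ✔
10. 4a4 + 2a5 = 4(-13) + 2(0) = -52, not -51  ✘
11. a5 = 0 is even  ✔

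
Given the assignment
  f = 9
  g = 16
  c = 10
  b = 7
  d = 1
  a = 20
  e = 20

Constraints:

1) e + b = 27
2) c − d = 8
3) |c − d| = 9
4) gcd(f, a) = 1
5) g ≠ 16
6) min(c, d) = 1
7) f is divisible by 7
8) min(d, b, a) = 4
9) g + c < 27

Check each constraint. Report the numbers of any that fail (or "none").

1) e + b = 20 + 7 = 27 — satisfied.
2) c − d = 10 − 1 = 9, not 8 — violated.
3) |10 − 1| = 9 — satisfied.
4) gcd(9, 20) = 1 — satisfied.
5) g = 16, but 16 is required to differ — violated.
6) min(10, 1) = 1 — satisfied.
7) 9 = 7×1 + 2, so 7 does not divide 9 — violated.
8) min(1, 7, 20) = 1, not 4 — violated.
9) g + c = 16 + 10 = 26; 26 < 27 — satisfied.

Violated: 2, 5, 7, and 8.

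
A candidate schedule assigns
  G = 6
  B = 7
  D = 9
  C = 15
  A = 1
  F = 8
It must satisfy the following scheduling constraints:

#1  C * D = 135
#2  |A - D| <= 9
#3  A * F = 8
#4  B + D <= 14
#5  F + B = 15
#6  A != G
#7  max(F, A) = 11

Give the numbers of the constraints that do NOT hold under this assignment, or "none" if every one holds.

Constraints 4 and 7 do not hold.

#1 C * D = 15 * 9 = 135  ✓
#2 |1 - 9| = 8; 8 ≤ 9  ✓
#3 A * F = 1 * 8 = 8  ✓
#4 B + D = 7 + 9 = 16; 16 > 14, bound 14 not met  ✗
#5 F + B = 8 + 7 = 15  ✓
#6 A = 1, G = 6; distinct  ✓
#7 max(8, 1) = 8, not 11  ✗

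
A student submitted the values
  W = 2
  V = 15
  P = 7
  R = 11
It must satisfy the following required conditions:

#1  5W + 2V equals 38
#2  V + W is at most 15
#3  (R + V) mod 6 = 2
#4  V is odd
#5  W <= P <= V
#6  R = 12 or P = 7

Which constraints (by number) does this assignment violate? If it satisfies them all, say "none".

#1 5W + 2V = 5(2) + 2(15) = 40, not 38  false
#2 V + W = 15 + 2 = 17; 17 > 15, bound 15 not met  false
#3 R + V = 26; 26 mod 6 = 2  true
#4 V = 15 is odd  true
#5 values 2 <= 7 <= 15  true
#6 R = 11 ≠ 12, but P = 7 = 7 (second disjunct)  true

Constraints 1, 2 are violated.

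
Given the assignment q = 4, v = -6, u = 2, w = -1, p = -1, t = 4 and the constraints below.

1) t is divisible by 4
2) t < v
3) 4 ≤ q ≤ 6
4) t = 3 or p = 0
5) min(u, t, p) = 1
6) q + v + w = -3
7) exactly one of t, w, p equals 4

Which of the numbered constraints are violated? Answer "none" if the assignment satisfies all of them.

1) 4 / 4 = 1, so 4 divides 4 — satisfied.
2) t = 4, v = -6; 4 ≥ -6 (want <) — violated.
3) q = 4 lies in [4, 6] — satisfied.
4) t = 4 ≠ 3 and p = -1 ≠ 0; both disjuncts false — violated.
5) min(2, 4, -1) = -1, not 1 — violated.
6) q + v + w = 4 + (-6) + (-1) = -3 — satisfied.
7) t=4, w=-1, p=-1; 1 of them equals 4 — satisfied.

Violated: 2, 4, 5.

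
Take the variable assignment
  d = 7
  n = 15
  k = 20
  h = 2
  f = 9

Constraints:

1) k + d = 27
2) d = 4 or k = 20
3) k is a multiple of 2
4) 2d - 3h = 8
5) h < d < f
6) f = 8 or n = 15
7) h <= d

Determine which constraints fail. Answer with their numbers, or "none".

The assignment satisfies every constraint.

1) k + d = 20 + 7 = 27  yes
2) d = 7 ≠ 4, but k = 20 = 20 (second disjunct)  yes
3) 20 / 2 = 10, so 2 divides 20  yes
4) 2d - 3h = 2(7) - 3(2) = 8  yes
5) values 2 < 7 < 9  yes
6) f = 9 ≠ 8, but n = 15 = 15 (second disjunct)  yes
7) h = 2, d = 7; 2 ≤ 7  yes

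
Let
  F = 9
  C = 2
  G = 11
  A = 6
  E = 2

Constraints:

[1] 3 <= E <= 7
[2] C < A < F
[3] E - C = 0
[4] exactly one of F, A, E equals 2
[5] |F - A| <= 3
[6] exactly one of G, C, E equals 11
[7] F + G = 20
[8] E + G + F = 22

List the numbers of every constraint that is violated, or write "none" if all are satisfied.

[1] E = 2 is outside [3, 7] — violated.
[2] values 2 < 6 < 9 — OK.
[3] E - C = 2 - 2 = 0 — OK.
[4] F=9, A=6, E=2; 1 of them equals 2 — OK.
[5] |9 - 6| = 3; 3 ≤ 3 — OK.
[6] G=11, C=2, E=2; 1 of them equals 11 — OK.
[7] F + G = 9 + 11 = 20 — OK.
[8] E + G + F = 2 + 11 + 9 = 22 — OK.

The assignment fails constraint 1.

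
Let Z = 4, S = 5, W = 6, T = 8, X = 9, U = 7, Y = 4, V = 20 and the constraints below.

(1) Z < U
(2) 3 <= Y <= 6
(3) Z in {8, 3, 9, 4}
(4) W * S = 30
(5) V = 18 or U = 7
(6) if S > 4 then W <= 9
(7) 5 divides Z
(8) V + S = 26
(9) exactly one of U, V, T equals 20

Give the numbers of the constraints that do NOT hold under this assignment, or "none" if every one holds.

Violated: 7 and 8.

(1) Z = 4, U = 7; 4 < 7  yes
(2) Y = 4 lies in [3, 6]  yes
(3) Z = 4 is in {8, 3, 9, 4}  yes
(4) W * S = 6 * 5 = 30  yes
(5) V = 20 ≠ 18, but U = 7 = 7 (second disjunct)  yes
(6) S = 5 > 4, so we need W ≤ 9; W = 6 ≤ 9  yes
(7) 4 = 5*0 + 4, so 5 does not divide 4  no
(8) V + S = 20 + 5 = 25, not 26  no
(9) U=7, V=20, T=8; 1 of them equals 20  yes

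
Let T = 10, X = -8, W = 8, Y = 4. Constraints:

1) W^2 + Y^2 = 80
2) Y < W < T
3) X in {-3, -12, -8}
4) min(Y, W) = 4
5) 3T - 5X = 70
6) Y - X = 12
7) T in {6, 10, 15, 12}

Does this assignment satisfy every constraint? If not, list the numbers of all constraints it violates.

1) W^2 + Y^2 = 8^2 + 4^2 = 64 + 16 = 80 — holds.
2) values 4 < 8 < 10 — holds.
3) X = -8 is in {-3, -12, -8} — holds.
4) min(4, 8) = 4 — holds.
5) 3T - 5X = 3(10) - 5(-8) = 70 — holds.
6) Y - X = 4 - (-8) = 12 — holds.
7) T = 10 is in {6, 10, 15, 12} — holds.

None — every constraint holds.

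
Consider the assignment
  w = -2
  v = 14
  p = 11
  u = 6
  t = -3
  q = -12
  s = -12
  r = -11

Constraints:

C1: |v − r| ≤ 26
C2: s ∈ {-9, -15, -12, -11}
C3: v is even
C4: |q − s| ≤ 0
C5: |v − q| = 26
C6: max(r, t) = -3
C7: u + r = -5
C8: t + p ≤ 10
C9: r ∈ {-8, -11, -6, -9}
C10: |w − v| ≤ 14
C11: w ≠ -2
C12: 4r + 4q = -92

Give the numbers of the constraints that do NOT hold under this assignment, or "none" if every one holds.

C1: |14 − (-11)| = 25; 25 ≤ 26 — OK.
C2: s = -12 is in {-9, -15, -12, -11} — OK.
C3: v = 14 is even — OK.
C4: |-12 − (-12)| = 0; 0 ≤ 0 — OK.
C5: |14 − (-12)| = 26 — OK.
C6: max(-11, -3) = -3 — OK.
C7: u + r = 6 + (-11) = -5 — OK.
C8: t + p = -3 + 11 = 8; 8 ≤ 10 — OK.
C9: r = -11 is in {-8, -11, -6, -9} — OK.
C10: |-2 − 14| = 16; 16 > 14, exceeds bound 14 — violated.
C11: w = -2, but -2 is required to differ — violated.
C12: 4r + 4q = 4(-11) + 4(-12) = -92 — OK.

Constraints 10 and 11 do not hold.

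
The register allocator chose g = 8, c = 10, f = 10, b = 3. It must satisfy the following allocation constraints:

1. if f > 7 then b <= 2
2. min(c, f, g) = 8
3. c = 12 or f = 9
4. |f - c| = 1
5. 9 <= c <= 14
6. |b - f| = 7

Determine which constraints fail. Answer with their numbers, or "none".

1. f = 10 > 7, so we need b ≤ 2; but b = 3 > 2  false
2. min(10, 10, 8) = 8  true
3. c = 10 ≠ 12 and f = 10 ≠ 9; both disjuncts false  false
4. |10 - 10| = 0, not 1  false
5. c = 10 lies in [9, 14]  true
6. |3 - 10| = 7  true

No — constraints 1, 3, 4 are not satisfied.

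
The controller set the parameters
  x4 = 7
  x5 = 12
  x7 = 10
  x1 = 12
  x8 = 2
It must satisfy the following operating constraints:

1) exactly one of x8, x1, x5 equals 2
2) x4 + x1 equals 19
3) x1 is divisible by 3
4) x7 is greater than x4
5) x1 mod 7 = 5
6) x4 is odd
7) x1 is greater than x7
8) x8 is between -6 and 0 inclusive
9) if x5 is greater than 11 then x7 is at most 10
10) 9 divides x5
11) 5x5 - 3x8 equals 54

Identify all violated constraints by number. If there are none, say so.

Constraints 8 and 10 are violated.

1) x8=2, x1=12, x5=12; 1 of them equals 2  ✓
2) x4 + x1 = 7 + 12 = 19  ✓
3) 12 / 3 = 4, so 3 divides 12  ✓
4) x7 = 10, x4 = 7; 10 > 7  ✓
5) 12 mod 7 = 5  ✓
6) x4 = 7 is odd  ✓
7) x1 = 12, x7 = 10; 12 > 10  ✓
8) x8 = 2 is outside [-6, 0]  ✗
9) x5 = 12 > 11, so we need x7 ≤ 10; x7 = 10 ≤ 10  ✓
10) 12 = 9*1 + 3, so 9 does not divide 12  ✗
11) 5x5 - 3x8 = 5(12) - 3(2) = 54  ✓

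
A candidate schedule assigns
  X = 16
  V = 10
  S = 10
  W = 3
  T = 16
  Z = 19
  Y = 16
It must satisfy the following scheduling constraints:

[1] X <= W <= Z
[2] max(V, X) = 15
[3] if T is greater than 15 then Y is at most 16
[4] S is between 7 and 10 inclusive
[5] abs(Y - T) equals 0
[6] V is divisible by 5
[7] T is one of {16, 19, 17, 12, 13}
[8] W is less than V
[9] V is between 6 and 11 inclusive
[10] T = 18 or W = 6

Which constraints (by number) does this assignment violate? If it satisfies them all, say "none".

The assignment fails constraints 1, 2, and 10.

[1] values 16, 3, 19; X = 16 is not <= W = 3  FAIL
[2] max(10, 16) = 16, not 15  FAIL
[3] T = 16 > 15, so we need Y ≤ 16; Y = 16 ≤ 16  OK
[4] S = 10 lies in [7, 10]  OK
[5] abs(16 - 16) = 0  OK
[6] 10 / 5 = 2, so 5 divides 10  OK
[7] T = 16 is in {16, 19, 17, 12, 13}  OK
[8] W = 3, V = 10; 3 < 10  OK
[9] V = 10 lies in [6, 11]  OK
[10] T = 16 ≠ 18 and W = 3 ≠ 6; both disjuncts false  FAIL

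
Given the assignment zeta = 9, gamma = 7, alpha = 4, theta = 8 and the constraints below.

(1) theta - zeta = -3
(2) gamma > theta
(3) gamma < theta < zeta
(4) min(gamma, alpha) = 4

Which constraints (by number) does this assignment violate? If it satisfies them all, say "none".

(1) theta - zeta = 8 - 9 = -1, not -3 — does not hold.
(2) gamma = 7, theta = 8; 7 ≤ 8 (want >) — does not hold.
(3) values 7 < 8 < 9 — holds.
(4) min(7, 4) = 4 — holds.

Constraints 1, 2 do not hold.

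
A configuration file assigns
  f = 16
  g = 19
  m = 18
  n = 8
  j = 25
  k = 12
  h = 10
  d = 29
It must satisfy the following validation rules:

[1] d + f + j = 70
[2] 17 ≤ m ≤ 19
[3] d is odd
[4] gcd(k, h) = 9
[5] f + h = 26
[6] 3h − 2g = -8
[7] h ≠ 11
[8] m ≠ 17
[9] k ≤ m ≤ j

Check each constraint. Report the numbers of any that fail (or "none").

Constraint 4 is violated.

[1] d + f + j = 29 + 16 + 25 = 70 — holds.
[2] m = 18 lies in [17, 19] — holds.
[3] d = 29 is odd — holds.
[4] gcd(12, 10) = 2, not 9 — does not hold.
[5] f + h = 16 + 10 = 26 — holds.
[6] 3h − 2g = 3(10) − 2(19) = -8 — holds.
[7] h = 10, and 10 ≠ 11 — holds.
[8] m = 18, and 18 ≠ 17 — holds.
[9] values 12 ≤ 18 ≤ 25 — holds.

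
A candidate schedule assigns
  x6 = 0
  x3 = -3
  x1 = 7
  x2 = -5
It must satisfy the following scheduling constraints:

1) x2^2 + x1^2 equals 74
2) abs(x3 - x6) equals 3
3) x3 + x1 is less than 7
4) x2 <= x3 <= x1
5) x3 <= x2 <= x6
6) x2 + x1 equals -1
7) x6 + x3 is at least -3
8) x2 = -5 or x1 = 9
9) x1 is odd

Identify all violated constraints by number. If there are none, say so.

Violated: 5 and 6.

1) x2^2 + x1^2 = (-5)^2 + 7^2 = 25 + 49 = 74 — holds.
2) abs(-3 - 0) = 3 — holds.
3) x3 + x1 = -3 + 7 = 4; 4 < 7 — holds.
4) values -5 <= -3 <= 7 — holds.
5) values -3, -5, 0; x3 = -3 is not <= x2 = -5 — fails.
6) x2 + x1 = -5 + 7 = 2, not -1 — fails.
7) x6 + x3 = 0 + (-3) = -3; -3 ≥ -3 — holds.
8) x2 = -5 = -5 (first disjunct) — holds.
9) x1 = 7 is odd — holds.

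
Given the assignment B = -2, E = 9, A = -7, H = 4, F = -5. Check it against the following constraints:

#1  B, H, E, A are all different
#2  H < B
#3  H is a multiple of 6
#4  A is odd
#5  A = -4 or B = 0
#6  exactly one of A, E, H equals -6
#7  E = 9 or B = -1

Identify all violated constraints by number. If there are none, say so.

#1 values -2, 4, 9, -7 are pairwise distinct  ✔
#2 H = 4, B = -2; 4 ≥ -2 (want <)  ✘
#3 4 = 6×0 + 4, so 6 does not divide 4  ✘
#4 A = -7 is odd  ✔
#5 A = -7 ≠ -4 and B = -2 ≠ 0; both disjuncts false  ✘
#6 A=-7, E=9, H=4; 0 of them equal -6, not exactly one  ✘
#7 E = 9 = 9 (first disjunct)  ✔

Constraints 2, 3, 5, and 6 are violated.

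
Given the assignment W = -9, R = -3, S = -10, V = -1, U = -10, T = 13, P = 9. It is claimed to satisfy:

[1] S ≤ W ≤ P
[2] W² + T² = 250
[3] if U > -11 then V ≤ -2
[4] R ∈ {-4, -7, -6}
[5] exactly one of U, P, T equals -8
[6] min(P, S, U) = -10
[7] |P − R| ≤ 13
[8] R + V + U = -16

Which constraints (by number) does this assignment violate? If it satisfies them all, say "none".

Violated: 3, 4, 5, and 8.

[1] values -10 ≤ -9 ≤ 9 — OK.
[2] W² + T² = (-9)² + 13² = 81 + 169 = 250 — OK.
[3] U = -10 > -11, so we need V ≤ -2; but V = -1 > -2 — violated.
[4] R = -3 is not in {-4, -7, -6} — violated.
[5] U=-10, P=9, T=13; 0 of them equal -8, not exactly one — violated.
[6] min(9, -10, -10) = -10 — OK.
[7] |9 − (-3)| = 12; 12 ≤ 13 — OK.
[8] R + V + U = -3 + (-1) + (-10) = -14, not -16 — violated.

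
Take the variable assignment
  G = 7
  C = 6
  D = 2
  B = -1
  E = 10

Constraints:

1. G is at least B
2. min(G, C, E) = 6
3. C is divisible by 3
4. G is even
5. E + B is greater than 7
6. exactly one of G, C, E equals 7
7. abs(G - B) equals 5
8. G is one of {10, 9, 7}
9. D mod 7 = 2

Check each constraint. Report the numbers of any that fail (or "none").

1. G = 7, B = -1; 7 ≥ -1  holds
2. min(7, 6, 10) = 6  holds
3. 6 / 3 = 2, so 3 divides 6  holds
4. G = 7 is odd  fails
5. E + B = 10 + (-1) = 9; 9 > 7  holds
6. G=7, C=6, E=10; 1 of them equals 7  holds
7. abs(7 - (-1)) = 8, not 5  fails
8. G = 7 is in {10, 9, 7}  holds
9. 2 mod 7 = 2  holds

Violated: 4 and 7.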